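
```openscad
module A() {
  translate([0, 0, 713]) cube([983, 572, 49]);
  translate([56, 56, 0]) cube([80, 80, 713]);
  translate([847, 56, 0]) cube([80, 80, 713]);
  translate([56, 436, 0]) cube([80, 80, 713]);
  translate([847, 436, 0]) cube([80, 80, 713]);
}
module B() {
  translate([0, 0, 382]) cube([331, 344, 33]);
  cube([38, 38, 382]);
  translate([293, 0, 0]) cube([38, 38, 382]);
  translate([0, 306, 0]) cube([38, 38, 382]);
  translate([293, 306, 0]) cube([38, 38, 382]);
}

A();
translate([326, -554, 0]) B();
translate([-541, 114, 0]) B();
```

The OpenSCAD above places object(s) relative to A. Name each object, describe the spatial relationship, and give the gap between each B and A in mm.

Each stool's nearest face is 210 mm from the table's bounding box.

A is a table. B is a stool. Two stools sit around the table at the −y, −x sides. The gap between each stool and the table is 210 mm.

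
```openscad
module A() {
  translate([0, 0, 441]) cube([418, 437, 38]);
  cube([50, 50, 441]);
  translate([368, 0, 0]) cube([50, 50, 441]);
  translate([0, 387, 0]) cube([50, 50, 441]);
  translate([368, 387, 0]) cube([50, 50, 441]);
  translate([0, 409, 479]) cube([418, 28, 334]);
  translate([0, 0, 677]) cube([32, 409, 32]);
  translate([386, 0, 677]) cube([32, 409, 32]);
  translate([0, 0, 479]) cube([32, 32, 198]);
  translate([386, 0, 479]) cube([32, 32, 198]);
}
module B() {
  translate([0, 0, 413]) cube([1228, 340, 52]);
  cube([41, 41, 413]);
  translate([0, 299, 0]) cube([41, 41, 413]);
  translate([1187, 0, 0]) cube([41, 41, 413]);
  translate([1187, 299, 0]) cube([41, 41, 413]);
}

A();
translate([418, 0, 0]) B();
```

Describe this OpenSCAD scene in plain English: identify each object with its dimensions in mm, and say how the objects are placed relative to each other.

A is a chair. The seat is a 418×437×38 mm slab with its top at z = 479 mm, on four 50×50 mm corner legs (flush with the seat edges, standing on z = 0). A flat backrest 28 mm thick, 334 mm tall, spans the full seat width and rises from the seat top along its +y edge, rear face flush with the rear of the seat. Two armrests of 32×32 mm section run along each side from the seat's front edge to the front of the backrest, top faces 230 mm above the seat top and outer faces flush with the seat's x-edges; a 32×32 mm post under the front of each armrest stands on the seat at the front corner.

B is a bench: a 1228×340 mm seat slab, 52 mm thick, top at z = 465 mm, on four 41×41 mm square legs flush with the seat corners and standing on z = 0.

The bench is against the chair's +x side, with their −y faces flush.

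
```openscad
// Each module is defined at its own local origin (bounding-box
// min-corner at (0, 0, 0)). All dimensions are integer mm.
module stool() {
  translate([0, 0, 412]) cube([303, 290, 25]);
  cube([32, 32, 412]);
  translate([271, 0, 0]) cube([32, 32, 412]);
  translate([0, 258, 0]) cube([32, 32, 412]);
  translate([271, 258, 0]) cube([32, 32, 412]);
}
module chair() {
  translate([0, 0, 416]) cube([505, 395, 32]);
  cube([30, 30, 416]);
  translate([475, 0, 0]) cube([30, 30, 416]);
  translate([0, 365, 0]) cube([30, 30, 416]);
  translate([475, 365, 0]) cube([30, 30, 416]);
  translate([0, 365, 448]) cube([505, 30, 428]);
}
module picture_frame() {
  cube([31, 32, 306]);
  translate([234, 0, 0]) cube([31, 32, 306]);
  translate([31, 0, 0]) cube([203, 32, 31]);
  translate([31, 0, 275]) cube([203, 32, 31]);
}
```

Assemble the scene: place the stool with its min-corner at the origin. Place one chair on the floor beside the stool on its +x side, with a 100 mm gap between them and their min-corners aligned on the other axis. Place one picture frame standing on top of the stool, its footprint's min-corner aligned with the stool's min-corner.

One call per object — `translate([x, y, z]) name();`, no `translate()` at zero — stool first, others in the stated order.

stool();
translate([403, 0, 0]) chair();
translate([0, 0, 437]) picture_frame();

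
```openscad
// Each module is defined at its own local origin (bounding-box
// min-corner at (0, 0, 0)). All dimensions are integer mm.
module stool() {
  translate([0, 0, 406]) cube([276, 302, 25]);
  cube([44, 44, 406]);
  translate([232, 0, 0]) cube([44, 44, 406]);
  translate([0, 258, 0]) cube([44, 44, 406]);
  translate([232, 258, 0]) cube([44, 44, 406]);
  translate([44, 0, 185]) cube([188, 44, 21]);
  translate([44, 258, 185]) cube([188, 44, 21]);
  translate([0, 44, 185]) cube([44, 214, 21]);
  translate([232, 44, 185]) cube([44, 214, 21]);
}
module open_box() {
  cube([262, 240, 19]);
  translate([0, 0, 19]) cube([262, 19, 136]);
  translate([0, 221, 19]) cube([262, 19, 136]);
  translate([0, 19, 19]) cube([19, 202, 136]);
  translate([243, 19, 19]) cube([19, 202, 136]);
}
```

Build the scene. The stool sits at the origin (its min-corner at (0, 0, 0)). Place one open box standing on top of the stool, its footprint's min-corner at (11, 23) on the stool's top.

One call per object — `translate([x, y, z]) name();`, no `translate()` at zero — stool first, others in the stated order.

stool();
translate([11, 23, 431]) open_box();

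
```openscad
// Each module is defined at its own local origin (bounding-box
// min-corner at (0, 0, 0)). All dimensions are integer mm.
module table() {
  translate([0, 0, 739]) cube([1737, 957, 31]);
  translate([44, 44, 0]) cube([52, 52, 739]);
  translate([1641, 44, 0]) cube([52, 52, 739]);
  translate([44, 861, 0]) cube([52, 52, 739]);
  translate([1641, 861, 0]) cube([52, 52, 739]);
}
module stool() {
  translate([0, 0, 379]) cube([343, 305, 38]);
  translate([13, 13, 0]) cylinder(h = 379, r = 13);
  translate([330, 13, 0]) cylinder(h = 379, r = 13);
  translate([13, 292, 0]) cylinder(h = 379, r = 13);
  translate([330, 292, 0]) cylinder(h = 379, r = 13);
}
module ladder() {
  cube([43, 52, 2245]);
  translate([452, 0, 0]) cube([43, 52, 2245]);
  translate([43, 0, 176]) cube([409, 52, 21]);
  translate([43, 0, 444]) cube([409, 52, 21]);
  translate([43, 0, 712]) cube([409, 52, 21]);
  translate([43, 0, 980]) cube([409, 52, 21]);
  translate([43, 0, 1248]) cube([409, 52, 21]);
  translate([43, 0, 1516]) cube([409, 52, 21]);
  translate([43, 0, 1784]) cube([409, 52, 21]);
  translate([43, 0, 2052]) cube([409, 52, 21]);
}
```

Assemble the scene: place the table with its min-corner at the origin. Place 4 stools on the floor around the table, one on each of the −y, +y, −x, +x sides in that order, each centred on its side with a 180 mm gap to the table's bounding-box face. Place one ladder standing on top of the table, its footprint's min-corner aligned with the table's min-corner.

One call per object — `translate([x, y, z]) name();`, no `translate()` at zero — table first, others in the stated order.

table();
translate([697, -485, 0]) stool();
translate([697, 1137, 0]) stool();
translate([-523, 326, 0]) stool();
translate([1917, 326, 0]) stool();
translate([0, 0, 770]) ladder();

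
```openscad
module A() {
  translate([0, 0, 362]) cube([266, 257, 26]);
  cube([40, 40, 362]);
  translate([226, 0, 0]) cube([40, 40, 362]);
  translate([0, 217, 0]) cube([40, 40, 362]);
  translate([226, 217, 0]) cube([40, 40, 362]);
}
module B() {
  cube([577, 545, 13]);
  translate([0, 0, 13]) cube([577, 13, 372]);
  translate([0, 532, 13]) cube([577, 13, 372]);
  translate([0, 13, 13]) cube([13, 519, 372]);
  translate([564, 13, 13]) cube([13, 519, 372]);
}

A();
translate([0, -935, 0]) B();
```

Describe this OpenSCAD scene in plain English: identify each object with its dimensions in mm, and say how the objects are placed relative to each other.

A is a simple wooden stool: a rectangular seat 266 mm (x) by 257 mm (y), 26 mm thick, top face at z = 388 mm, on four square legs, each 40×40 mm in cross-section. The legs rest on z = 0, each flush with a corner of the seat.

B is an open storage box with external size 577×545×385 mm and wall thickness 13 mm (the base is also 13 mm thick). The base covers the whole footprint; the four walls stand on the base, with the y-facing walls full-width and the x-facing walls fitting between their inner faces.

The open box is on the floor beside the stool on its −y side.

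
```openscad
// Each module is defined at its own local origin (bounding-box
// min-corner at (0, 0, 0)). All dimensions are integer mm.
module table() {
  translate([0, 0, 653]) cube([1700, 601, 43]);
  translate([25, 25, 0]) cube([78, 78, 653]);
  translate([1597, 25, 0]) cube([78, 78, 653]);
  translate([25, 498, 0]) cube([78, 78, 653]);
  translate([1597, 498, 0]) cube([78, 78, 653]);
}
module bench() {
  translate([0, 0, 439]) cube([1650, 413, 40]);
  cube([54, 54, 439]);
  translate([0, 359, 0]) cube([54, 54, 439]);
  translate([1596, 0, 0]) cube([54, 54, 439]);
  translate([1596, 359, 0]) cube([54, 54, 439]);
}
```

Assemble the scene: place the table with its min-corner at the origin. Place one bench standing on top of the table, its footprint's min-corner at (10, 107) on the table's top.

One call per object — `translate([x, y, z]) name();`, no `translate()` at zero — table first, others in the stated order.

table();
translate([10, 107, 696]) bench();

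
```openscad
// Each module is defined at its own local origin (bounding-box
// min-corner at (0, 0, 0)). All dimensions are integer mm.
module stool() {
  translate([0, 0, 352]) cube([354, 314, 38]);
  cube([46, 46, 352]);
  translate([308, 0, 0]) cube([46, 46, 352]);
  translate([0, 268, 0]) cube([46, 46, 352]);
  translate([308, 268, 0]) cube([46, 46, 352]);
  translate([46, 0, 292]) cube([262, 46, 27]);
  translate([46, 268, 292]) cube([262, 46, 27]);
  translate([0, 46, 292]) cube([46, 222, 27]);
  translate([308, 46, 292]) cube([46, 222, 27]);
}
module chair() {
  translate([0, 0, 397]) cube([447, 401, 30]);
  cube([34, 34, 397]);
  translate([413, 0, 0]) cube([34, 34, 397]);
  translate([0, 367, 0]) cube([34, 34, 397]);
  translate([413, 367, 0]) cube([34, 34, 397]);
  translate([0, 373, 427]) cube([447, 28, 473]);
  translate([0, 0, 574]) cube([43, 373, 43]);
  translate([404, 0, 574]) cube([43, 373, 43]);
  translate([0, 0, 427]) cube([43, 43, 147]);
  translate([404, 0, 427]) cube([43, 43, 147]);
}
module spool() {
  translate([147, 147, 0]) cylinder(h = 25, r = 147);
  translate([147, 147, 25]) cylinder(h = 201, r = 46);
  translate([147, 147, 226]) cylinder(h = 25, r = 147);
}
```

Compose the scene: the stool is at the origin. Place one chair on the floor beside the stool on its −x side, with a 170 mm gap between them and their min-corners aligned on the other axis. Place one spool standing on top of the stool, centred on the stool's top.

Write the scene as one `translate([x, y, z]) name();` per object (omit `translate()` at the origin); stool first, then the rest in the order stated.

stool();
translate([-617, 0, 0]) chair();
translate([30, 10, 390]) spool();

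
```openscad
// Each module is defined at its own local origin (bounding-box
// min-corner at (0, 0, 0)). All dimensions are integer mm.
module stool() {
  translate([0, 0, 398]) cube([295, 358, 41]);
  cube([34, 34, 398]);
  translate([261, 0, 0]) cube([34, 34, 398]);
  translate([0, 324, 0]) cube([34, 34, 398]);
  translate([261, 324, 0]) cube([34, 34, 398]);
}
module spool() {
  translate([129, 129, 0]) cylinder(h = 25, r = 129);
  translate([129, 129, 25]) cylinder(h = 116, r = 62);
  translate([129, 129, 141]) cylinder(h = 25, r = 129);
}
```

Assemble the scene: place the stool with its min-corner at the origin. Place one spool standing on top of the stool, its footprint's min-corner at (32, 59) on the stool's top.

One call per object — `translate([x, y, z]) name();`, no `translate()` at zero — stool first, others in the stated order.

stool();
translate([32, 59, 439]) spool();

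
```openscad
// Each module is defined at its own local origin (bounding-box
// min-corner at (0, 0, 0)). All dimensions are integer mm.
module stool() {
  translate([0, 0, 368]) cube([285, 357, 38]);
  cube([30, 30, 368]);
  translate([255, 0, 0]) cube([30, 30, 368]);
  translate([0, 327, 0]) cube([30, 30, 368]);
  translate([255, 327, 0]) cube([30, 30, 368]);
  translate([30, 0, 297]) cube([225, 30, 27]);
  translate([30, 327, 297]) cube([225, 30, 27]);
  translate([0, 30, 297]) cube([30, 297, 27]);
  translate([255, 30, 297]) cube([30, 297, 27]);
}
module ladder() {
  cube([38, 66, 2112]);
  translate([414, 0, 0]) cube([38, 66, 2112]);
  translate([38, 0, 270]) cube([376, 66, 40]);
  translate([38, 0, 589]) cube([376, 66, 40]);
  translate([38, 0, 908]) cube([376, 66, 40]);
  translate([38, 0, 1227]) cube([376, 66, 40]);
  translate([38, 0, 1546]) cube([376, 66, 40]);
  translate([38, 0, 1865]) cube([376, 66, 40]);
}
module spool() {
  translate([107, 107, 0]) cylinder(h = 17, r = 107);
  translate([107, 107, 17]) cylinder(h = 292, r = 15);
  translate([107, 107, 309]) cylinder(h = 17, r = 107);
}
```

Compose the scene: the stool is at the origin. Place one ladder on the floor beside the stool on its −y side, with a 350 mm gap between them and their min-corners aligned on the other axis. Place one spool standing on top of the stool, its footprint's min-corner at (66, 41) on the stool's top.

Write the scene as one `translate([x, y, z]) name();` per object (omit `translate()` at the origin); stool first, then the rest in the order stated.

stool();
translate([0, -416, 0]) ladder();
translate([66, 41, 406]) spool();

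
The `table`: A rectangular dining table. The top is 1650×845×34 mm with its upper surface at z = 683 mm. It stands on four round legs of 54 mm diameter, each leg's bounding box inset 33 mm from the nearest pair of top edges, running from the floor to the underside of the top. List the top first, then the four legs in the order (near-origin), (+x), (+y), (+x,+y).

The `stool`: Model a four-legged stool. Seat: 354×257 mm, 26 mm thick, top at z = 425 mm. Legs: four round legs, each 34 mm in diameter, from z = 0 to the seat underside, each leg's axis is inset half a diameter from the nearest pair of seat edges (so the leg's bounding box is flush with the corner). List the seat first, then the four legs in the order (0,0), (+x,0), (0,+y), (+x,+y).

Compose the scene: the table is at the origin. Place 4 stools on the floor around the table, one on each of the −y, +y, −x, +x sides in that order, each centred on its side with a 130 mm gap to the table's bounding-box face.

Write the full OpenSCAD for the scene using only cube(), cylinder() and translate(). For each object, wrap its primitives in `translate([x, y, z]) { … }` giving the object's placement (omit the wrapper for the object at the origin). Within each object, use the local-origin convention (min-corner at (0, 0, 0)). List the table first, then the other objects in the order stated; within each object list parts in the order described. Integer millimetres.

translate([0, 0, 649]) cube([1650, 845, 34]);
translate([60, 60, 0]) cylinder(h = 649, r = 27);
translate([1590, 60, 0]) cylinder(h = 649, r = 27);
translate([60, 785, 0]) cylinder(h = 649, r = 27);
translate([1590, 785, 0]) cylinder(h = 649, r = 27);
translate([648, -387, 0]) {
  translate([0, 0, 399]) cube([354, 257, 26]);
  translate([17, 17, 0]) cylinder(h = 399, r = 17);
  translate([337, 17, 0]) cylinder(h = 399, r = 17);
  translate([17, 240, 0]) cylinder(h = 399, r = 17);
  translate([337, 240, 0]) cylinder(h = 399, r = 17);
}
translate([648, 975, 0]) {
  translate([0, 0, 399]) cube([354, 257, 26]);
  translate([17, 17, 0]) cylinder(h = 399, r = 17);
  translate([337, 17, 0]) cylinder(h = 399, r = 17);
  translate([17, 240, 0]) cylinder(h = 399, r = 17);
  translate([337, 240, 0]) cylinder(h = 399, r = 17);
}
translate([-484, 294, 0]) {
  translate([0, 0, 399]) cube([354, 257, 26]);
  translate([17, 17, 0]) cylinder(h = 399, r = 17);
  translate([337, 17, 0]) cylinder(h = 399, r = 17);
  translate([17, 240, 0]) cylinder(h = 399, r = 17);
  translate([337, 240, 0]) cylinder(h = 399, r = 17);
}
translate([1780, 294, 0]) {
  translate([0, 0, 399]) cube([354, 257, 26]);
  translate([17, 17, 0]) cylinder(h = 399, r = 17);
  translate([337, 17, 0]) cylinder(h = 399, r = 17);
  translate([17, 240, 0]) cylinder(h = 399, r = 17);
  translate([337, 240, 0]) cylinder(h = 399, r = 17);
}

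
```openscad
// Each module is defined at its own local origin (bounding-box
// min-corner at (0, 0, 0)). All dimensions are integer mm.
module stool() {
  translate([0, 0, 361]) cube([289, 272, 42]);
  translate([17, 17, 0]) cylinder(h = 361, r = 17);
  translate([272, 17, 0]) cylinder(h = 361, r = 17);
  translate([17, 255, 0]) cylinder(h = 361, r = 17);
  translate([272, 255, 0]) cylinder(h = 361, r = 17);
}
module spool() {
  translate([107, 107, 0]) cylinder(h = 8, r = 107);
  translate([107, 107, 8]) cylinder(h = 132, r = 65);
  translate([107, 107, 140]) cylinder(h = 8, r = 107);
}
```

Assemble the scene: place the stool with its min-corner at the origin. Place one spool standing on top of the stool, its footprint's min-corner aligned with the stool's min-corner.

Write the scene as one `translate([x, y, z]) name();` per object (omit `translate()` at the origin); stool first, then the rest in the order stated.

stool();
translate([0, 0, 403]) spool();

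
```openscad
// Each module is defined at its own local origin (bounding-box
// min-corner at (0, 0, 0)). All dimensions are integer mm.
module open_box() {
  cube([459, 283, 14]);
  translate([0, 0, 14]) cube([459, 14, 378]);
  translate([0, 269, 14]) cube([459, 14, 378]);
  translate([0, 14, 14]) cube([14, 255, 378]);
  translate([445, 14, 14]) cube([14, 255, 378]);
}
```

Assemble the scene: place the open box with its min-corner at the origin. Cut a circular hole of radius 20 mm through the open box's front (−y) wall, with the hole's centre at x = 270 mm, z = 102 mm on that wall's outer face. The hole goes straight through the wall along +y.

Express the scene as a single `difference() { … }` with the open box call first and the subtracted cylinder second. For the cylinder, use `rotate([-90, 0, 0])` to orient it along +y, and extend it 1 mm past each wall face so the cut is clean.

difference() {
  open_box();
  translate([270, -1, 102]) rotate([-90, 0, 0]) cylinder(h = 16, r = 20);
}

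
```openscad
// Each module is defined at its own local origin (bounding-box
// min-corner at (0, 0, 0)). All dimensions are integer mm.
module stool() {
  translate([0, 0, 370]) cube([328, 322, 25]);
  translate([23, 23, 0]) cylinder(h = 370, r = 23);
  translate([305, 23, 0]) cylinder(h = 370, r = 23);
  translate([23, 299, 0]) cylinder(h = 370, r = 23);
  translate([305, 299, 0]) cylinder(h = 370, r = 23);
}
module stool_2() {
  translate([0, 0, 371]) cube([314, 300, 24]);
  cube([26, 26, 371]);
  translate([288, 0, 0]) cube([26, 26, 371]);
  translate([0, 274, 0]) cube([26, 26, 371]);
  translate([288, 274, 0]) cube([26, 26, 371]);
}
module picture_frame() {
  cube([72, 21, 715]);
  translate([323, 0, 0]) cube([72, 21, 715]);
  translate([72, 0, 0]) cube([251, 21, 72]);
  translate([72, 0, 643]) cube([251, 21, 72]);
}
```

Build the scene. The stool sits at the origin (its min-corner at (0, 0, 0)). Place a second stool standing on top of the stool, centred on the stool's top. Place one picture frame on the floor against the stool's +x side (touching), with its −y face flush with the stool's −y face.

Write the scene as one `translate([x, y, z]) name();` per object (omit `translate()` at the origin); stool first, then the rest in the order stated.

stool();
translate([7, 11, 395]) stool_2();
translate([328, 0, 0]) picture_frame();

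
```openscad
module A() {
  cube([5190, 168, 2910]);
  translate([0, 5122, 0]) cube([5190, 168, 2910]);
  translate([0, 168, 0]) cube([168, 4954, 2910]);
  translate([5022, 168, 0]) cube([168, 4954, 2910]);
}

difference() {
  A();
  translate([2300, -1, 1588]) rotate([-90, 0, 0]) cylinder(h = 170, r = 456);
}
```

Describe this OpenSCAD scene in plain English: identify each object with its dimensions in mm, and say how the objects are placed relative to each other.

A is the wall frame of a small rectangular building: four walls, each 2910 mm tall and 168 mm thick, enclosing a footprint 5190 mm (x) by 5290 mm (y) outside-to-outside, with no floor or roof. The front and back walls (the −y and +y sides) span the full width; the two side walls fit between them.

The house frame has a circular hole of radius 456 mm through its front wall, centred at (x = 2300, z = 1588).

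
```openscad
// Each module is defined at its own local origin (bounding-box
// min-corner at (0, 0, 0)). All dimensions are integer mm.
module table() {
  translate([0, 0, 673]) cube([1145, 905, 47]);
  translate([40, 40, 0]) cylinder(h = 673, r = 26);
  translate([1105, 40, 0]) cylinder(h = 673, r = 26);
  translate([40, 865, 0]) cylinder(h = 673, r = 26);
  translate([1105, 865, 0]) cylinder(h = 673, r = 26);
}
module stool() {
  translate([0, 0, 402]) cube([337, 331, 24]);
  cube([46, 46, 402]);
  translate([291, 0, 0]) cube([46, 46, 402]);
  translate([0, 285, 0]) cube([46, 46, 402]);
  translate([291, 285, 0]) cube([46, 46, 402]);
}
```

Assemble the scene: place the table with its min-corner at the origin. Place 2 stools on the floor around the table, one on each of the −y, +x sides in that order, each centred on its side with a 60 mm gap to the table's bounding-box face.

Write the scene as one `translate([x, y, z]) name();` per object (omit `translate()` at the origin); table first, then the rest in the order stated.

table();
translate([404, -391, 0]) stool();
translate([1205, 287, 0]) stool();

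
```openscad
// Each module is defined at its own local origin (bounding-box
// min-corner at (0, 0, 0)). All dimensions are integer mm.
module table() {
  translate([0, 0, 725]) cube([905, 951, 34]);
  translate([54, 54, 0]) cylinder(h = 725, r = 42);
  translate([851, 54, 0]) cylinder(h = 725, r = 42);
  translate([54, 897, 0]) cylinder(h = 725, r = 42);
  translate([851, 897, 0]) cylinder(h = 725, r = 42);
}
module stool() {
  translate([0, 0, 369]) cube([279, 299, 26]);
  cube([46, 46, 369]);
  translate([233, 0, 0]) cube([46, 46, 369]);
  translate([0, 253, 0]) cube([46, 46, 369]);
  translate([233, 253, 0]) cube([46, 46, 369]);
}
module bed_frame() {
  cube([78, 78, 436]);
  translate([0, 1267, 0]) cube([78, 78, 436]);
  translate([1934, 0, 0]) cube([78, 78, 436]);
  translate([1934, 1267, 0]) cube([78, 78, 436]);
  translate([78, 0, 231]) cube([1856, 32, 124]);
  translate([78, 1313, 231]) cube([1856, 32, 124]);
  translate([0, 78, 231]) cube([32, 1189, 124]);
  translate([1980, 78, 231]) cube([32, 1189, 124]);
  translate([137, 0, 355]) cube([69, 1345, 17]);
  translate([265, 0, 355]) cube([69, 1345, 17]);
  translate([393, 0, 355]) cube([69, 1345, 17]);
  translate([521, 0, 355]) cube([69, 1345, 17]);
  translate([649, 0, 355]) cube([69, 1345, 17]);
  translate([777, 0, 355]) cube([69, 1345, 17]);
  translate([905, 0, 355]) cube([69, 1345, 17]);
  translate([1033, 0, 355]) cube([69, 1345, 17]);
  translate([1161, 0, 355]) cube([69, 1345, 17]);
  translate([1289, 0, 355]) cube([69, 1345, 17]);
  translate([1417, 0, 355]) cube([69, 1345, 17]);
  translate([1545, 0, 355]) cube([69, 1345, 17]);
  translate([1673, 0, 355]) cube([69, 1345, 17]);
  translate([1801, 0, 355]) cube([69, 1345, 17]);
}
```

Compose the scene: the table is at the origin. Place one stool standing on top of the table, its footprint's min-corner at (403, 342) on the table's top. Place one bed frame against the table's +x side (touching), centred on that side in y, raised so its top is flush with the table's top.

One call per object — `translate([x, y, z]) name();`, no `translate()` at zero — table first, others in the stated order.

table();
translate([403, 342, 759]) stool();
translate([905, -197, 323]) bed_frame();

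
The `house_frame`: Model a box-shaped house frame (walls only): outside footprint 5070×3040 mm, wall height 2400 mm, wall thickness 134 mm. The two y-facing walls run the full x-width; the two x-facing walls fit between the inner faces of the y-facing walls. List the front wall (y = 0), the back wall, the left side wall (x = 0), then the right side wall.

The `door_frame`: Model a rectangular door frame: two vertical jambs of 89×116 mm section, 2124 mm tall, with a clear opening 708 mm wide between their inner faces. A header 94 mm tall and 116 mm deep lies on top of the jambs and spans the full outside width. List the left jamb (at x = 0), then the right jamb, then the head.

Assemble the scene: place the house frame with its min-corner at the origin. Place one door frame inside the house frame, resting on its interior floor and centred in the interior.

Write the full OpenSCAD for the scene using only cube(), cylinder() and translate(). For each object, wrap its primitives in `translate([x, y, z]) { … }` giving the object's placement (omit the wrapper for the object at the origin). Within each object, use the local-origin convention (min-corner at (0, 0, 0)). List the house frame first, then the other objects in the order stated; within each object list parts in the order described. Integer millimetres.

cube([5070, 134, 2400]);
translate([0, 2906, 0]) cube([5070, 134, 2400]);
translate([0, 134, 0]) cube([134, 2772, 2400]);
translate([4936, 134, 0]) cube([134, 2772, 2400]);
translate([2092, 1462, 0]) {
  cube([89, 116, 2124]);
  translate([797, 0, 0]) cube([89, 116, 2124]);
  translate([0, 0, 2124]) cube([886, 116, 94]);
}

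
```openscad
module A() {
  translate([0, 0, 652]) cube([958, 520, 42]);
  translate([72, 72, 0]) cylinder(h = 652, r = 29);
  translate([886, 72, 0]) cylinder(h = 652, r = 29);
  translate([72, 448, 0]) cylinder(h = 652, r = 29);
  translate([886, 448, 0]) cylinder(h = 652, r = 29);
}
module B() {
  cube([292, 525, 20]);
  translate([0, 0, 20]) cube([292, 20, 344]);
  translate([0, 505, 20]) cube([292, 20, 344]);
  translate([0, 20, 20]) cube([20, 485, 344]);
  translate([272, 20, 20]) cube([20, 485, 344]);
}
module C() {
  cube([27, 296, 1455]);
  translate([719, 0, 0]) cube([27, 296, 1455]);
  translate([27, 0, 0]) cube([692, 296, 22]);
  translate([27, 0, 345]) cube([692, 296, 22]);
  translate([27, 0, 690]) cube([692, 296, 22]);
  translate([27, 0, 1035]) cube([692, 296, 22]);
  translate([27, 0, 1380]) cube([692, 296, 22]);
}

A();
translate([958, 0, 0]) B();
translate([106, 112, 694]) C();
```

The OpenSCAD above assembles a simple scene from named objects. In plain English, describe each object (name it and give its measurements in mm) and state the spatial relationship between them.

A is a rectangular dining table. The top is 958×520×42 mm with its upper surface at z = 694 mm. It stands on four round legs of 58 mm diameter, each leg's bounding box inset 43 mm from the nearest pair of top edges, running from the floor to the underside of the top.

B is an open storage box with external size 292×525×364 mm and wall thickness 20 mm (the base is also 20 mm thick). The base covers the whole footprint; the four walls stand on the base, with the y-facing walls full-width and the x-facing walls fitting between their inner faces.

C is a bookshelf 746 mm wide overall, 296 mm deep and 1455 mm tall. The two sides are 27 mm thick vertical panels. 5 horizontal shelves of 22 mm thickness span between the inner faces of the sides; the lowest shelf sits on the floor and shelves are stacked with a clear vertical gap of 323 mm between each pair.

The open box is against the table's +x side, with their −y faces flush. The bookshelf is on top of the table, centred.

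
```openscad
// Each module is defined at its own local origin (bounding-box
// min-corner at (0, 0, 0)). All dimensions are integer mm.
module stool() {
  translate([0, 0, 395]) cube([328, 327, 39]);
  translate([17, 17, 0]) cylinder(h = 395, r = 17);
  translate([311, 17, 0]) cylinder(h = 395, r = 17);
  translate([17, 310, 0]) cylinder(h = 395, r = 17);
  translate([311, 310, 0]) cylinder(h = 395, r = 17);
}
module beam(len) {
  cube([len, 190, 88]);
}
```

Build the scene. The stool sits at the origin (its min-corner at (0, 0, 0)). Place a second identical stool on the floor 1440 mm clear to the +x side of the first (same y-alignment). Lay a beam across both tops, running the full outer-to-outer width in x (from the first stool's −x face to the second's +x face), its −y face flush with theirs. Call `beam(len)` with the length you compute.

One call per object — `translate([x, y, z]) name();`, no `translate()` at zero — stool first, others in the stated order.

stool();
translate([1768, 0, 0]) stool();
translate([0, 0, 434]) beam(2096);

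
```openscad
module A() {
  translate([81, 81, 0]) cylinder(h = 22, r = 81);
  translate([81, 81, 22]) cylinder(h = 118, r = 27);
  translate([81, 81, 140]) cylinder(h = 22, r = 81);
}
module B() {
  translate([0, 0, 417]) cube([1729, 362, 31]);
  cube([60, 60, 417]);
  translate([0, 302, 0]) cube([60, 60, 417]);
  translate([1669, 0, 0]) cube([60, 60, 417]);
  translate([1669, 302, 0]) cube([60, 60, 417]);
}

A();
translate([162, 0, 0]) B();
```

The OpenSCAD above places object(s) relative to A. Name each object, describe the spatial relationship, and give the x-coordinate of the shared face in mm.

A is a spool. B is a bench. The bench is against the spool's +x side, with their −y faces flush. The x-coordinate of the shared face is 162 mm.

The spool's +x face and the bench's −x face are both at x = 162 mm.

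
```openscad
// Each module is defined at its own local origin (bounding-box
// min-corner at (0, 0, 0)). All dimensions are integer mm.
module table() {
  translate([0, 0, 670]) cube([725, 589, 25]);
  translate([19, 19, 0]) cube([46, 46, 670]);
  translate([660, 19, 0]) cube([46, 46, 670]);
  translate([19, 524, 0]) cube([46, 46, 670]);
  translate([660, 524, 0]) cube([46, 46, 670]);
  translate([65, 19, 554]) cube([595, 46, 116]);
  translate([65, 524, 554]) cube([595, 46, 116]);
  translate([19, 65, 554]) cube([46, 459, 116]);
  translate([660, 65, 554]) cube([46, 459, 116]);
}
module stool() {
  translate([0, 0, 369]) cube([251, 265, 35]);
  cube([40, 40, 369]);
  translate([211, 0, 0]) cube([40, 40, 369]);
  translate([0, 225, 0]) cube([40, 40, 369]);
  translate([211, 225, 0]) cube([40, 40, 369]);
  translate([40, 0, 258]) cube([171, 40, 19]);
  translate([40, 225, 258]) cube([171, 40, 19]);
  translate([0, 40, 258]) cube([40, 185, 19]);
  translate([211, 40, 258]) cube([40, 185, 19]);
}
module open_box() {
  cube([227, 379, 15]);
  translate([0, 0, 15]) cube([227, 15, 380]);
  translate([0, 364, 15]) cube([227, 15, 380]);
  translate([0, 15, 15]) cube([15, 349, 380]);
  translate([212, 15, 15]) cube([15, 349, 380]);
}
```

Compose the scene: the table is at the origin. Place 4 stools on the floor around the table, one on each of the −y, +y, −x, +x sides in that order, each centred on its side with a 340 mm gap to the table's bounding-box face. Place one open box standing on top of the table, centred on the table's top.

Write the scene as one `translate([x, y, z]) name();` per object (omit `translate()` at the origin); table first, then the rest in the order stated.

table();
translate([237, -605, 0]) stool();
translate([237, 929, 0]) stool();
translate([-591, 162, 0]) stool();
translate([1065, 162, 0]) stool();
translate([249, 105, 695]) open_box();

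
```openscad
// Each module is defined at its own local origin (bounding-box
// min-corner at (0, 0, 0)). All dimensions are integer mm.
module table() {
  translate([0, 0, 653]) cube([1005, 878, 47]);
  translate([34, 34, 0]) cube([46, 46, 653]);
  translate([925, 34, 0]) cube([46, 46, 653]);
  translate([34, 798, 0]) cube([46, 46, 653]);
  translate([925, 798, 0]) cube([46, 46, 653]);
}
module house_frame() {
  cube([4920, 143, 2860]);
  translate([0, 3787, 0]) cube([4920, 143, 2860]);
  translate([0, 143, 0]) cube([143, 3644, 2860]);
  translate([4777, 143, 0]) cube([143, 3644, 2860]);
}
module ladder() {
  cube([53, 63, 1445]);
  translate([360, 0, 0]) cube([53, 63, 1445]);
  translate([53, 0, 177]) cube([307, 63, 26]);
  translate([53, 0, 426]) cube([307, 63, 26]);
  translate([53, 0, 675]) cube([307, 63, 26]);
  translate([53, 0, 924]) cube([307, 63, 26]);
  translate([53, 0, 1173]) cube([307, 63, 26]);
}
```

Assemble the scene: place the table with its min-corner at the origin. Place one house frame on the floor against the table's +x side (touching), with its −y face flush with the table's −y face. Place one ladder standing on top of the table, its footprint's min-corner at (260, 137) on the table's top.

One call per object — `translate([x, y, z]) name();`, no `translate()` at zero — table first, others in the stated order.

table();
translate([1005, 0, 0]) house_frame();
translate([260, 137, 700]) ladder();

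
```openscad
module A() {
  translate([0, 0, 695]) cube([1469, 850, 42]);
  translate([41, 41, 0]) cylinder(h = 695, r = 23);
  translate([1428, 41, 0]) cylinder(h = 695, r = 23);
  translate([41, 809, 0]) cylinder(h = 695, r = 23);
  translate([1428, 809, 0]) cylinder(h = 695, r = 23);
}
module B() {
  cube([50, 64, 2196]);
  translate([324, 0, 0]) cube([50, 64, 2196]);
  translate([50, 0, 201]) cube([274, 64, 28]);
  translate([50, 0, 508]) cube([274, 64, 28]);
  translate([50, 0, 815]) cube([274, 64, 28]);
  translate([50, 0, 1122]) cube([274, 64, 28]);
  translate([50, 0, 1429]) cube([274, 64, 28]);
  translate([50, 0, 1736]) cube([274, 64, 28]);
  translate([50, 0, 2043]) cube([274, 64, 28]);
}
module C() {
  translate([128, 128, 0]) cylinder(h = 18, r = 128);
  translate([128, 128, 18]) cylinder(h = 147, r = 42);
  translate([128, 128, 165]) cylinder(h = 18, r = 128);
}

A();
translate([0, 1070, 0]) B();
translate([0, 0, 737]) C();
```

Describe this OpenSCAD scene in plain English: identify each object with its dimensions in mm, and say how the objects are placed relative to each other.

A is a table: top 1469 mm (x) × 850 mm (y), 42 mm thick, upper face at z = 737 mm, on four round legs of 46 mm diameter, each leg's bounding box inset 18 mm from the nearest pair of top edges, running from z = 0 to the bottom of the top.

B is a straight ladder. Two 50×64 mm vertical rails, 2196 mm tall, stand 374 mm apart (outside-to-outside) with their front faces coplanar on the −y side. 7 rungs, each 64 mm deep and 28 mm tall, span between the inner faces of the rails, front faces flush with the rails. The lowest rung's underside is at z = 201 mm and rungs are spaced 307 mm apart (underside to underside).

C is a spool: two coaxial disc flanges of radius 128 mm and thickness 18 mm, joined by a core cylinder of radius 42 mm and height 147 mm. The lower flange rests on z = 0 and the three cylinders share a vertical axis.

The ladder is on the floor beside the table on its +y side. The spool is on top of the table.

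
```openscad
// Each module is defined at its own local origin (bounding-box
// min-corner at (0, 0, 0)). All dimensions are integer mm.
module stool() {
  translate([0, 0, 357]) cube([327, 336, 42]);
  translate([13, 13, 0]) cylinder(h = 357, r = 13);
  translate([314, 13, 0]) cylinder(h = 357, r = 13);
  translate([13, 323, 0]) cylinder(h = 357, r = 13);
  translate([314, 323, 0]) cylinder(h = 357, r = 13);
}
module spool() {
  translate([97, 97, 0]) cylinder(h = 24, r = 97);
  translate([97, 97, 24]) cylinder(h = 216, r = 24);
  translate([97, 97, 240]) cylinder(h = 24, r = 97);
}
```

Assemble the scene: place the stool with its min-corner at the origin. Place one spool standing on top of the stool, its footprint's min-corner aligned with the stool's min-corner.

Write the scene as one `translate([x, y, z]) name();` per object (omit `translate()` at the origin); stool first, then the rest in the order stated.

stool();
translate([0, 0, 399]) spool();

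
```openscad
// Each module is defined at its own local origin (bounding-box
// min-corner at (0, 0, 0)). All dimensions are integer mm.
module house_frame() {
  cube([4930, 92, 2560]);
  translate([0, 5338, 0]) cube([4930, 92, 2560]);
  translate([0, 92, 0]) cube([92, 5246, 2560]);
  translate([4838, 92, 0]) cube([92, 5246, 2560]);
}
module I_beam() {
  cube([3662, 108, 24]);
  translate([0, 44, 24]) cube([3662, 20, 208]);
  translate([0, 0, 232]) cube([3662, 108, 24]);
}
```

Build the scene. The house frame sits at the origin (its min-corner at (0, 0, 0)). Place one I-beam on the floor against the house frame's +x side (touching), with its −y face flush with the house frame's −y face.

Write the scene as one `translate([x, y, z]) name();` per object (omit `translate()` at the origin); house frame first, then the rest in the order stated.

house_frame();
translate([4930, 0, 0]) I_beam();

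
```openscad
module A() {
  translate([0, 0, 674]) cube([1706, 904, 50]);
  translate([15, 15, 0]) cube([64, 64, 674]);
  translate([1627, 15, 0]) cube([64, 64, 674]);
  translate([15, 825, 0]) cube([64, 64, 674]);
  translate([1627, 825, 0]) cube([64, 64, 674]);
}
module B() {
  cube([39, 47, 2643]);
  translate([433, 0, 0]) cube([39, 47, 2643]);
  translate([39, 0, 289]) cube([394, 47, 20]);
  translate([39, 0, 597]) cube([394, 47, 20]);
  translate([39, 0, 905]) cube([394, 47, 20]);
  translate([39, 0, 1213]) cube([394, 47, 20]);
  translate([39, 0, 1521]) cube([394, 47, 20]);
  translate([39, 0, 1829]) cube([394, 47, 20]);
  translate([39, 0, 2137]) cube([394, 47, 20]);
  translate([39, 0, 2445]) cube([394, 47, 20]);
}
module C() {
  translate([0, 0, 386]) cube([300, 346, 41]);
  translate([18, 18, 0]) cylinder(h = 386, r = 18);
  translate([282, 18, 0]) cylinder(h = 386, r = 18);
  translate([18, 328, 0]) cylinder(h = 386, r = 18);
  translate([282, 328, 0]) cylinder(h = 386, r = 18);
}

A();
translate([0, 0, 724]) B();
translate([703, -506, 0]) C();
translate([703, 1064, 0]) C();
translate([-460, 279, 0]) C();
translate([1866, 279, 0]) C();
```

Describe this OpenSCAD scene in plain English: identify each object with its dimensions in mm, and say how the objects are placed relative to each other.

A is a table: top 1706 mm (x) × 904 mm (y), 50 mm thick, upper face at z = 724 mm, on four 64×64 mm square legs, each inset 15 mm from the nearest pair of top edges, running from z = 0 to the bottom of the top.

B is a straight ladder. Two 39×47 mm vertical rails, 2643 mm tall, stand 472 mm apart (outside-to-outside) with their front faces coplanar on the −y side. 8 rungs, each 47 mm deep and 20 mm tall, span between the inner faces of the rails, front faces flush with the rails. The lowest rung's underside is at z = 289 mm and rungs are spaced 308 mm apart (underside to underside).

C is a four-legged stool. The seat is 300×346 mm, 41 mm thick, top at z = 427 mm. It stands on four round legs, each 36 mm in diameter, from z = 0 to the seat underside, each leg's axis is inset half a diameter from the nearest pair of seat edges (so the leg's bounding box is flush with the corner).

The ladder is on top of the table. Four stools sit around the table at the −y, +y, −x, +x sides.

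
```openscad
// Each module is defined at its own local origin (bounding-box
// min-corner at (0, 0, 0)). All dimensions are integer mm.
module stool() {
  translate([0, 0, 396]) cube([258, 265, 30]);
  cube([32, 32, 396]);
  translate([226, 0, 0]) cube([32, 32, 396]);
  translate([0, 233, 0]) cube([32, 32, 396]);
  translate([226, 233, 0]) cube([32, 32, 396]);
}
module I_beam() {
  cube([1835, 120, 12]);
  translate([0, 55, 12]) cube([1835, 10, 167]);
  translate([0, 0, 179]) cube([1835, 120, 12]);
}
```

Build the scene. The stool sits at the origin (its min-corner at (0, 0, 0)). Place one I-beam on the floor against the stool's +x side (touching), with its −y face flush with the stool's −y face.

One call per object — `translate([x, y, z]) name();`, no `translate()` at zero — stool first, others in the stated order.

stool();
translate([258, 0, 0]) I_beam();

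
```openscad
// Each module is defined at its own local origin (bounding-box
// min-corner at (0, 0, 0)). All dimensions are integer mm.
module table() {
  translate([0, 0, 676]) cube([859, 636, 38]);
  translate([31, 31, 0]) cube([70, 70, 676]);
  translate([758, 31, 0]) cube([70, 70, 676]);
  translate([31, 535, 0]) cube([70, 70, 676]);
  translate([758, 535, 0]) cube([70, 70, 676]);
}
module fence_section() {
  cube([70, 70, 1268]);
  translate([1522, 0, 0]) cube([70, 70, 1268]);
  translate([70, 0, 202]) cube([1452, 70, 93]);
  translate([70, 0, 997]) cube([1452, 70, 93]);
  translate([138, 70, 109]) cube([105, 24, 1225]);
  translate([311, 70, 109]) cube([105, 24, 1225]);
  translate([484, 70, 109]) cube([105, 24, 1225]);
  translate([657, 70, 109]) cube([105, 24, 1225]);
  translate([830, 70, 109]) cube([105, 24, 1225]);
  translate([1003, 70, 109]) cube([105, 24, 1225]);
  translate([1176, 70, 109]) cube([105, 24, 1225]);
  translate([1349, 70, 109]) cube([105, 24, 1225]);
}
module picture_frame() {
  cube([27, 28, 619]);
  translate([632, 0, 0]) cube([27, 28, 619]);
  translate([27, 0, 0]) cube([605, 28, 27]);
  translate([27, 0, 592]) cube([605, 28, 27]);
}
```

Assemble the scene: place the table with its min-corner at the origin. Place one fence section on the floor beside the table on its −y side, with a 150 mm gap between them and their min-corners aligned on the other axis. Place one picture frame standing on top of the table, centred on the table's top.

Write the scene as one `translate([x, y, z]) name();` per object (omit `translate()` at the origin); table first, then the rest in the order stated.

table();
translate([0, -244, 0]) fence_section();
translate([100, 304, 714]) picture_frame();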